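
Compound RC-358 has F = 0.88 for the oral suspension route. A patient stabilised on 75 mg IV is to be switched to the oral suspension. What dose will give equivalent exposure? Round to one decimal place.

D_oral = 85.2 mg

For equal systemic exposure: F × D_ev = D_iv
D_ev = D_iv / F = 75 / 0.88 = 85.2273 mg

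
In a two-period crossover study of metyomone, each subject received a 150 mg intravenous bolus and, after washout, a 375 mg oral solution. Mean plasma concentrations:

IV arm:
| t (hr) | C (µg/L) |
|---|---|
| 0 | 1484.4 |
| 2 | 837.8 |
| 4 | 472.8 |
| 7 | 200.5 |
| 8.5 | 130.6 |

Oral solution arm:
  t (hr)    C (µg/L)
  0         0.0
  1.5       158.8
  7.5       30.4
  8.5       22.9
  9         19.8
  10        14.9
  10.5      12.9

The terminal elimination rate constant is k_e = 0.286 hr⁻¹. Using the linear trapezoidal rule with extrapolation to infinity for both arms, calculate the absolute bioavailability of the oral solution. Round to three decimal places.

F = 0.059

Trapezoidal AUC_0→8.5 (IV):
  [0→2]: (1484.4+837.8)/2 × 2 = 2322.2
  [2→4]: (837.8+472.8)/2 × 2 = 1310.6
  [4→7]: (472.8+200.5)/2 × 3 = 1009.95
  [7→8.5]: (200.5+130.6)/2 × 1.5 = 248.325
  Sum = 4891.075 µg/L·hr
IV tail: 130.6/0.286 = 456.643; AUC_iv,0→∞ = 4891.075 + 456.643 = 5347.718 µg/L·hr
Trapezoidal AUC_0→10.5 (oral solution):
  [0→1.5]: (0.0+158.8)/2 × 1.5 = 119.1
  [1.5→7.5]: (158.8+30.4)/2 × 6 = 567.6
  [7.5→8.5]: (30.4+22.9)/2 × 1 = 26.65
  [8.5→9]: (22.9+19.8)/2 × 0.5 = 10.675
  [9→10]: (19.8+14.9)/2 × 1 = 17.35
  [10→10.5]: (14.9+12.9)/2 × 0.5 = 6.95
  Sum = 748.325 µg/L·hr
oral solution tail: 12.9/0.286 = 45.105; AUC_ev,0→∞ = 748.325 + 45.105 = 793.43 µg/L·hr
F = (AUC_ev/D_ev)/(AUC_iv/D_iv) = (793.43/375)/(5347.718/150) = 2.11581/35.6515 = 0.0593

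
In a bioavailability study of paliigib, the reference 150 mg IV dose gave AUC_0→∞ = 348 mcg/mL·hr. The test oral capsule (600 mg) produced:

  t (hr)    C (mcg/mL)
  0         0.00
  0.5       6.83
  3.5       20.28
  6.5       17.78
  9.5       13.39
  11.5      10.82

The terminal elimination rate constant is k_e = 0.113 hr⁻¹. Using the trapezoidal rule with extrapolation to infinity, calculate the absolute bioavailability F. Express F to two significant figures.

F = 0.19

Trapezoidal AUC_0→11.5 (oral capsule):
  [0→0.5]: (0.00+6.83)/2 × 0.5 = 1.7075
  [0.5→3.5]: (6.83+20.28)/2 × 3 = 40.665
  [3.5→6.5]: (20.28+17.78)/2 × 3 = 57.09
  [6.5→9.5]: (17.78+13.39)/2 × 3 = 46.755
  [9.5→11.5]: (13.39+10.82)/2 × 2 = 24.21
  Sum = 170.4275 mcg/mL·hr
Tail: C_last/k_e = 10.82/0.113 = 95.752
AUC_0→∞ (oral capsule) = 170.4275 + 95.752 = 266.1795 mcg/mL·hr
F = (AUC_ev/D_ev)/(AUC_iv/D_iv) = (266.1795/600)/(348/150) = 0.4436325/2.32 = 0.1912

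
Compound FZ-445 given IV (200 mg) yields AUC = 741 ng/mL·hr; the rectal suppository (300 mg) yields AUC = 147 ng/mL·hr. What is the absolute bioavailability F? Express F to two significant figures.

F = (AUC_ev / D_ev) / (AUC_iv / D_iv)
  = (147/300) / (741/200)
  = 0.49 / 3.705 = 0.1323

F = 0.13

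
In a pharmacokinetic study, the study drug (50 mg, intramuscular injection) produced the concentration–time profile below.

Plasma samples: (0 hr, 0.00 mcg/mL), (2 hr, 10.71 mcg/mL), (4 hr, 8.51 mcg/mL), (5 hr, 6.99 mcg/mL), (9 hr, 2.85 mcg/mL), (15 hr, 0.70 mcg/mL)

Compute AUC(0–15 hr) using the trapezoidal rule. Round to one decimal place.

Trapezoidal AUC_0→15:
  [0→2]: (0.00+10.71)/2 × 2 = 10.71
  [2→4]: (10.71+8.51)/2 × 2 = 19.22
  [4→5]: (8.51+6.99)/2 × 1 = 7.75
  [5→9]: (6.99+2.85)/2 × 4 = 19.68
  [9→15]: (2.85+0.70)/2 × 6 = 10.65
  Sum = 68.01 mcg/mL·hr

AUC = 68.0 mcg/mL·hr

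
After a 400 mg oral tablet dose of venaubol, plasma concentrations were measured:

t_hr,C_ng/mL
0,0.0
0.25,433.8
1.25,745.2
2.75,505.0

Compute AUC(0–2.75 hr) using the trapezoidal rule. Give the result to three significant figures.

Trapezoidal AUC_0→2.75:
  [0→0.25]: (0.0+433.8)/2 × 0.25 = 54.225
  [0.25→1.25]: (433.8+745.2)/2 × 1 = 589.5
  [1.25→2.75]: (745.2+505.0)/2 × 1.5 = 937.65
  Sum = 1581.375 ng/mL·hr

AUC = 1580 ng/mL·hr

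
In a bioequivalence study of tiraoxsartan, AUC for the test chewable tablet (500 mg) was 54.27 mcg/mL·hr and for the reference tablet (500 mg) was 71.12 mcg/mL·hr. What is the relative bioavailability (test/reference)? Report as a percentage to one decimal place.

F_rel = 76.3%

F_rel = (AUC_test/D_test) / (AUC_ref/D_ref)
      = (54.27/500) / (71.12/500)
      = 0.10854 / 0.14224 = 0.7631 = 76.31%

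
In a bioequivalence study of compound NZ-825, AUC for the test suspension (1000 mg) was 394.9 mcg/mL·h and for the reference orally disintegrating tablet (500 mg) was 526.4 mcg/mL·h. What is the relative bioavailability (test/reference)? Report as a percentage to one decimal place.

F_rel = (AUC_test/D_test) / (AUC_ref/D_ref)
      = (394.9/1000) / (526.4/500)
      = 0.3949 / 1.0528 = 0.3751 = 37.51%

F_rel = 37.5%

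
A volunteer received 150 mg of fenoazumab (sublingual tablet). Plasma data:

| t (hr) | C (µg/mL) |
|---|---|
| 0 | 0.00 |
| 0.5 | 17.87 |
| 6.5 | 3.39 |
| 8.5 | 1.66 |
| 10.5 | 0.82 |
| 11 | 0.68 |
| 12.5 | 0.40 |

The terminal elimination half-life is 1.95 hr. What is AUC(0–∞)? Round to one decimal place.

AUC = 78.1 µg/mL·hr

Trapezoidal AUC_0→12.5:
  [0→0.5]: (0.00+17.87)/2 × 0.5 = 4.4675
  [0.5→6.5]: (17.87+3.39)/2 × 6 = 63.78
  [6.5→8.5]: (3.39+1.66)/2 × 2 = 5.05
  [8.5→10.5]: (1.66+0.82)/2 × 2 = 2.48
  [10.5→11]: (0.82+0.68)/2 × 0.5 = 0.375
  [11→12.5]: (0.68+0.40)/2 × 1.5 = 0.81
  Sum = 76.9625 µg/mL·hr
k_e = ln2 / t½ = 0.693147 / 1.95 = 0.3555 hr^-1
Extrapolated tail: C_last / k_e = 0.40 / 0.3555 = 1.125
AUC_0→∞ = 76.9625 + 1.125 = 78.0875 µg/mL·hr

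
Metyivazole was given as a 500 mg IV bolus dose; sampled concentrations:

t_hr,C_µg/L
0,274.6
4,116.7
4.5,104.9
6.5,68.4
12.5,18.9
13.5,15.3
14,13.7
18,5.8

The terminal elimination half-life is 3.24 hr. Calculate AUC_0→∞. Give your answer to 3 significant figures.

AUC = 1360 µg/L·hr

Trapezoidal AUC_0→18:
  [0→4]: (274.6+116.7)/2 × 4 = 782.6
  [4→4.5]: (116.7+104.9)/2 × 0.5 = 55.4
  [4.5→6.5]: (104.9+68.4)/2 × 2 = 173.3
  [6.5→12.5]: (68.4+18.9)/2 × 6 = 261.9
  [12.5→13.5]: (18.9+15.3)/2 × 1 = 17.1
  [13.5→14]: (15.3+13.7)/2 × 0.5 = 7.25
  [14→18]: (13.7+5.8)/2 × 4 = 39.0
  Sum = 1336.55 µg/L·hr
k_e = ln2 / t½ = 0.693147 / 3.24 = 0.2139 hr^-1
Extrapolated tail: C_last / k_e = 5.8 / 0.2139 = 27.115
AUC_0→∞ = 1336.55 + 27.115 = 1363.665 µg/L·hr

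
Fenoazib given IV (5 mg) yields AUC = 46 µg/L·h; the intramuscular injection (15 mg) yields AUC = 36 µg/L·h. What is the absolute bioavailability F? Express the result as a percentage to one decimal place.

F = 26.1%

F = (AUC_ev / D_ev) / (AUC_iv / D_iv)
  = (36/15) / (46/5)
  = 2.4 / 9.2 = 0.2609
  = 26.09%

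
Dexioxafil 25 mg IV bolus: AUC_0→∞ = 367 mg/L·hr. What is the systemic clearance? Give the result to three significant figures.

CL = Dose_iv / AUC_0→∞
   = 25 / 367 = 0.0681199 L/hr

CL = 0.0681 L/hr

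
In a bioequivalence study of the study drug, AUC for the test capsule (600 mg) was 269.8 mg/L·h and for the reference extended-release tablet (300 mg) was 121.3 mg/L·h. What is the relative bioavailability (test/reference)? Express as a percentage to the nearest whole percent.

F_rel = (AUC_test/D_test) / (AUC_ref/D_ref)
      = (269.8/600) / (121.3/300)
      = 0.449667 / 0.404333 = 1.1121 = 111.21%

F_rel = 111%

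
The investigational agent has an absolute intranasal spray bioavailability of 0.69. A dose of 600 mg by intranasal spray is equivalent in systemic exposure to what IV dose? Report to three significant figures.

Systemic exposure from an extravascular dose = F × D_ev, so the equivalent IV dose is F × D_ev.
D_iv = F × D_ev = 0.69 × 600 = 414 mg

D_iv = 414 mg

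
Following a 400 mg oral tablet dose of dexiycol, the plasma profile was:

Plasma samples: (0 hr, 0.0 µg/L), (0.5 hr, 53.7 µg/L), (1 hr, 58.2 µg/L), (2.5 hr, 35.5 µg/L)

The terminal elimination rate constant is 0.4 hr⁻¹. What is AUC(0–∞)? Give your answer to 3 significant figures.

AUC = 200 µg/L·hr

Trapezoidal AUC_0→2.5:
  [0→0.5]: (0.0+53.7)/2 × 0.5 = 13.425
  [0.5→1]: (53.7+58.2)/2 × 0.5 = 27.975
  [1→2.5]: (58.2+35.5)/2 × 1.5 = 70.275
  Sum = 111.675 µg/L·hr
Extrapolated tail: C_last / k_e = 35.5 / 0.4 = 88.750
AUC_0→∞ = 111.675 + 88.750 = 200.425 µg/L·hr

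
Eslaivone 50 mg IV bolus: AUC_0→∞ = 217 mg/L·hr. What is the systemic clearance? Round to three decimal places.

CL = 0.230 L/hr

CL = Dose_iv / AUC_0→∞
   = 50 / 217 = 0.230415 L/hr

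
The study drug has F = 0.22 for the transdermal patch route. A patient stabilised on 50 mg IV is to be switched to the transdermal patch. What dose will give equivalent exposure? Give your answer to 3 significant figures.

D_transdermal = 227 mg

For equal systemic exposure: F × D_ev = D_iv
D_ev = D_iv / F = 50 / 0.22 = 227.273 mg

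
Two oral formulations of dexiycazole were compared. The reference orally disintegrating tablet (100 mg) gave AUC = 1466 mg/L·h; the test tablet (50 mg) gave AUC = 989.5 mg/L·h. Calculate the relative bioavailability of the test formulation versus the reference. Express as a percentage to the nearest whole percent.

F_rel = (AUC_test/D_test) / (AUC_ref/D_ref)
      = (989.5/50) / (1466/100)
      = 19.79 / 14.66 = 1.3499 = 134.99%

F_rel = 135%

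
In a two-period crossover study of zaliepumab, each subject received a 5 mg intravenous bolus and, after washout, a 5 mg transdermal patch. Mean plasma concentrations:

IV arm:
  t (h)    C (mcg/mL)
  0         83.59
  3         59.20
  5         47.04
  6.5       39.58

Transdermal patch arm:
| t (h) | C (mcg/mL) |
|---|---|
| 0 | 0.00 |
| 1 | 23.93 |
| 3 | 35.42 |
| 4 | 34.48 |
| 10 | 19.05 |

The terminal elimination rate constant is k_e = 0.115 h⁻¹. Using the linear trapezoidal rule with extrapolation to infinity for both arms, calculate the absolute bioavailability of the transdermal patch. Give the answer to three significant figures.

Trapezoidal AUC_0→6.5 (IV):
  [0→3]: (83.59+59.20)/2 × 3 = 214.185
  [3→5]: (59.20+47.04)/2 × 2 = 106.24
  [5→6.5]: (47.04+39.58)/2 × 1.5 = 64.965
  Sum = 385.39 mcg/mL·h
IV tail: 39.58/0.115 = 344.174; AUC_iv,0→∞ = 385.39 + 344.174 = 729.564 mcg/mL·h
Trapezoidal AUC_0→10 (transdermal patch):
  [0→1]: (0.00+23.93)/2 × 1 = 11.965
  [1→3]: (23.93+35.42)/2 × 2 = 59.35
  [3→4]: (35.42+34.48)/2 × 1 = 34.95
  [4→10]: (34.48+19.05)/2 × 6 = 160.59
  Sum = 266.855 mcg/mL·h
transdermal patch tail: 19.05/0.115 = 165.652; AUC_ev,0→∞ = 266.855 + 165.652 = 432.507 mcg/mL·h
F = (AUC_ev/D_ev)/(AUC_iv/D_iv) = (432.507/5)/(729.564/5) = 86.5014/145.9128 = 0.5928

F = 0.593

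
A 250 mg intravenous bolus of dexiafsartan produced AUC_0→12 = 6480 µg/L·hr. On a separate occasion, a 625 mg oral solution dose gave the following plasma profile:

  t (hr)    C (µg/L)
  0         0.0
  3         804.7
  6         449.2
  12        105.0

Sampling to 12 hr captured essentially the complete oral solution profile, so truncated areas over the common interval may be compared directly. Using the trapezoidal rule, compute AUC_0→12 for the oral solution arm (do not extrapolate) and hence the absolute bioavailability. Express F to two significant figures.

Trapezoidal AUC_0→12 (oral solution):
  [0→3]: (0.0+804.7)/2 × 3 = 1207.05
  [3→6]: (804.7+449.2)/2 × 3 = 1880.85
  [6→12]: (449.2+105.0)/2 × 6 = 1662.6
  Sum = 4750.5 µg/L·hr
F = (AUC_ev/D_ev)/(AUC_iv/D_iv) = (4750.5/625)/(6480/250) = 7.6008/25.92 = 0.2932

F = 0.29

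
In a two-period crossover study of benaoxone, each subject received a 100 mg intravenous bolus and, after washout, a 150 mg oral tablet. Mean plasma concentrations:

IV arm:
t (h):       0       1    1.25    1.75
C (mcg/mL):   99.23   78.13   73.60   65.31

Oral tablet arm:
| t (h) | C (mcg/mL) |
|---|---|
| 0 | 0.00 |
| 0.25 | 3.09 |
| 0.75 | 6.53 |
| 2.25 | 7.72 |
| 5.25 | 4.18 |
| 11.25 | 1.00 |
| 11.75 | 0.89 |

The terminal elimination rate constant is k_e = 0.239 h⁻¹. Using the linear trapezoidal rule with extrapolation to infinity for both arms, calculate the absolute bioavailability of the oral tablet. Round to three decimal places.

F = 0.082

Trapezoidal AUC_0→1.75 (IV):
  [0→1]: (99.23+78.13)/2 × 1 = 88.68
  [1→1.25]: (78.13+73.60)/2 × 0.25 = 18.96625
  [1.25→1.75]: (73.60+65.31)/2 × 0.5 = 34.7275
  Sum = 142.37375 mcg/mL·h
IV tail: 65.31/0.239 = 273.264; AUC_iv,0→∞ = 142.37375 + 273.264 = 415.63775 mcg/mL·h
Trapezoidal AUC_0→11.75 (oral tablet):
  [0→0.25]: (0.00+3.09)/2 × 0.25 = 0.38625
  [0.25→0.75]: (3.09+6.53)/2 × 0.5 = 2.405
  [0.75→2.25]: (6.53+7.72)/2 × 1.5 = 10.6875
  [2.25→5.25]: (7.72+4.18)/2 × 3 = 17.85
  [5.25→11.25]: (4.18+1.00)/2 × 6 = 15.54
  [11.25→11.75]: (1.00+0.89)/2 × 0.5 = 0.4725
  Sum = 47.34125 mcg/mL·h
oral tablet tail: 0.89/0.239 = 3.724; AUC_ev,0→∞ = 47.34125 + 3.724 = 51.06525 mcg/mL·h
F = (AUC_ev/D_ev)/(AUC_iv/D_iv) = (51.06525/150)/(415.63775/100) = 0.340435/4.1563775 = 0.0819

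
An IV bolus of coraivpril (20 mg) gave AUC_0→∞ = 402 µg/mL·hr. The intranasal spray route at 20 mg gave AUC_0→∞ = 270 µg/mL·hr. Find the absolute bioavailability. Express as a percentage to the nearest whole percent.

F = (AUC_ev / D_ev) / (AUC_iv / D_iv)
  = (270/20) / (402/20)
  = 13.5 / 20.1 = 0.6716
  = 67.16%

F = 67%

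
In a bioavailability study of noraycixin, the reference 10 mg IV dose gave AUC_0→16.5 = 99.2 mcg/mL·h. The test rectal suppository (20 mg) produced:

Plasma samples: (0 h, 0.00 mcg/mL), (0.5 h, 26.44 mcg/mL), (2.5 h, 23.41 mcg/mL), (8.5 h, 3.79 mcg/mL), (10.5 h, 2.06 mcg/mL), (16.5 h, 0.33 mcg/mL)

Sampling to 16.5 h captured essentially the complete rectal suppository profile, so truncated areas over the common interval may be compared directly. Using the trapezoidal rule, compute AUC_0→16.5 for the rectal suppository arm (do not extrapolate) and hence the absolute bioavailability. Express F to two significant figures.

F = 0.76

Trapezoidal AUC_0→16.5 (rectal suppository):
  [0→0.5]: (0.00+26.44)/2 × 0.5 = 6.61
  [0.5→2.5]: (26.44+23.41)/2 × 2 = 49.85
  [2.5→8.5]: (23.41+3.79)/2 × 6 = 81.6
  [8.5→10.5]: (3.79+2.06)/2 × 2 = 5.85
  [10.5→16.5]: (2.06+0.33)/2 × 6 = 7.17
  Sum = 151.08 mcg/mL·h
F = (AUC_ev/D_ev)/(AUC_iv/D_iv) = (151.08/20)/(99.2/10) = 7.554/9.92 = 0.7615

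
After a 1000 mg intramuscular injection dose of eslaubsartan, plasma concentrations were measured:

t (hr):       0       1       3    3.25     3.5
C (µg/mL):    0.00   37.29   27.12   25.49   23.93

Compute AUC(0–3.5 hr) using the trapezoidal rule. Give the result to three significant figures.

Trapezoidal AUC_0→3.5:
  [0→1]: (0.00+37.29)/2 × 1 = 18.645
  [1→3]: (37.29+27.12)/2 × 2 = 64.41
  [3→3.25]: (27.12+25.49)/2 × 0.25 = 6.57625
  [3.25→3.5]: (25.49+23.93)/2 × 0.25 = 6.1775
  Sum = 95.80875 µg/mL·hr

AUC = 95.8 µg/mL·hr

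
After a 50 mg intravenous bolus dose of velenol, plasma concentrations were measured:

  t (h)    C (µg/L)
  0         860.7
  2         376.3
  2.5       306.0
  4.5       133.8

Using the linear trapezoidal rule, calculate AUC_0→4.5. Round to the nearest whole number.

Trapezoidal AUC_0→4.5:
  [0→2]: (860.7+376.3)/2 × 2 = 1237.0
  [2→2.5]: (376.3+306.0)/2 × 0.5 = 170.575
  [2.5→4.5]: (306.0+133.8)/2 × 2 = 439.8
  Sum = 1847.375 µg/L·h

AUC = 1847 µg/L·h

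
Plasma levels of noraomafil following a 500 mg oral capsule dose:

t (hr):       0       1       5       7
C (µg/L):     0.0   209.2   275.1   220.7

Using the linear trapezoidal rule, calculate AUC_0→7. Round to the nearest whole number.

AUC = 1569 µg/L·hr

Trapezoidal AUC_0→7:
  [0→1]: (0.0+209.2)/2 × 1 = 104.6
  [1→5]: (209.2+275.1)/2 × 4 = 968.6
  [5→7]: (275.1+220.7)/2 × 2 = 495.8
  Sum = 1569.0 µg/L·hr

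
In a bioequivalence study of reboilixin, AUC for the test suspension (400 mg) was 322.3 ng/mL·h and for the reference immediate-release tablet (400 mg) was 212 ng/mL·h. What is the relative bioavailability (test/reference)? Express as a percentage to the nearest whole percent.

F_rel = 152%

F_rel = (AUC_test/D_test) / (AUC_ref/D_ref)
      = (322.3/400) / (212/400)
      = 0.80575 / 0.53 = 1.5203 = 152.03%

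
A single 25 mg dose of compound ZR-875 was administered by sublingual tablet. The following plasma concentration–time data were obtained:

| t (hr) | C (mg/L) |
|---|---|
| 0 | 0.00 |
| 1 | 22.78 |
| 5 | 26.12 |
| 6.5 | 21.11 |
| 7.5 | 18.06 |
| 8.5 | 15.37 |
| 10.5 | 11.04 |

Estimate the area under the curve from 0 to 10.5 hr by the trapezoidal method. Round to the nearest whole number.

AUC = 207 mg/L·hr

Trapezoidal AUC_0→10.5:
  [0→1]: (0.00+22.78)/2 × 1 = 11.39
  [1→5]: (22.78+26.12)/2 × 4 = 97.8
  [5→6.5]: (26.12+21.11)/2 × 1.5 = 35.4225
  [6.5→7.5]: (21.11+18.06)/2 × 1 = 19.585
  [7.5→8.5]: (18.06+15.37)/2 × 1 = 16.715
  [8.5→10.5]: (15.37+11.04)/2 × 2 = 26.41
  Sum = 207.3225 mg/L·hr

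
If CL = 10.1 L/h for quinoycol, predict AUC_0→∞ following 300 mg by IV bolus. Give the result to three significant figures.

AUC_0→∞ = Dose_iv / CL
        = 300 / 10.1 = 29.703 mg/L·h

AUC = 29.7 mg/L·h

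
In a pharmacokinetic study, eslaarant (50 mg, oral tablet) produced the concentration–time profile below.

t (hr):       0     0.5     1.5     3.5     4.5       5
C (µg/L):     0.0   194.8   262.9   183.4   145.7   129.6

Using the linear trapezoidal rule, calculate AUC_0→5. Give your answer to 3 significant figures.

AUC = 957 µg/L·hr

Trapezoidal AUC_0→5:
  [0→0.5]: (0.0+194.8)/2 × 0.5 = 48.7
  [0.5→1.5]: (194.8+262.9)/2 × 1 = 228.85
  [1.5→3.5]: (262.9+183.4)/2 × 2 = 446.3
  [3.5→4.5]: (183.4+145.7)/2 × 1 = 164.55
  [4.5→5]: (145.7+129.6)/2 × 0.5 = 68.825
  Sum = 957.225 µg/L·hr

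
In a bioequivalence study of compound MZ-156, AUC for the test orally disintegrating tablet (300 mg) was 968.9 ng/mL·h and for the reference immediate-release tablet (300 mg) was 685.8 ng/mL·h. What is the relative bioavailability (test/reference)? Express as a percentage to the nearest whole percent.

F_rel = (AUC_test/D_test) / (AUC_ref/D_ref)
      = (968.9/300) / (685.8/300)
      = 3.22967 / 2.286 = 1.4128 = 141.28%

F_rel = 141%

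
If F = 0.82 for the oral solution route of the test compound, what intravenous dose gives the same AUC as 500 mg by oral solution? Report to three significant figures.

D_iv = 410 mg

Systemic exposure from an extravascular dose = F × D_ev, so the equivalent IV dose is F × D_ev.
D_iv = F × D_ev = 0.82 × 500 = 410 mg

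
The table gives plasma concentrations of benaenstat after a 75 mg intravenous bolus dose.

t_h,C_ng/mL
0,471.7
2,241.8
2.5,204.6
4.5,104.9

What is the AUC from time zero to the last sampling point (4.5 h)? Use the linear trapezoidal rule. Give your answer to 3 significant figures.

AUC = 1130 ng/mL·h

Trapezoidal AUC_0→4.5:
  [0→2]: (471.7+241.8)/2 × 2 = 713.5
  [2→2.5]: (241.8+204.6)/2 × 0.5 = 111.6
  [2.5→4.5]: (204.6+104.9)/2 × 2 = 309.5
  Sum = 1134.6 ng/mL·h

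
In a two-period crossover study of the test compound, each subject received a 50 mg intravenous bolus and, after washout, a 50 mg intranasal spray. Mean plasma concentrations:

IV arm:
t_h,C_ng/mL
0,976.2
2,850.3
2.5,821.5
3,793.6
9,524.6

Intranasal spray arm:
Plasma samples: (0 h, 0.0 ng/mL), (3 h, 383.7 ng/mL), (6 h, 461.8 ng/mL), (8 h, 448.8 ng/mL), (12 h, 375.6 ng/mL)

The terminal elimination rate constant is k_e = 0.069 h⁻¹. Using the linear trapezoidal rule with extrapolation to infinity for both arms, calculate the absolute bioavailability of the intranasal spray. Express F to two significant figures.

Trapezoidal AUC_0→9 (IV):
  [0→2]: (976.2+850.3)/2 × 2 = 1826.5
  [2→2.5]: (850.3+821.5)/2 × 0.5 = 417.95
  [2.5→3]: (821.5+793.6)/2 × 0.5 = 403.775
  [3→9]: (793.6+524.6)/2 × 6 = 3954.6
  Sum = 6602.825 ng/mL·h
IV tail: 524.6/0.069 = 7602.899; AUC_iv,0→∞ = 6602.825 + 7602.899 = 14205.724 ng/mL·h
Trapezoidal AUC_0→12 (intranasal spray):
  [0→3]: (0.0+383.7)/2 × 3 = 575.55
  [3→6]: (383.7+461.8)/2 × 3 = 1268.25
  [6→8]: (461.8+448.8)/2 × 2 = 910.6
  [8→12]: (448.8+375.6)/2 × 4 = 1648.8
  Sum = 4403.2 ng/mL·h
intranasal spray tail: 375.6/0.069 = 5443.478; AUC_ev,0→∞ = 4403.2 + 5443.478 = 9846.678 ng/mL·h
F = (AUC_ev/D_ev)/(AUC_iv/D_iv) = (9846.678/50)/(14205.724/50) = 196.93356/284.11448 = 0.6931

F = 0.69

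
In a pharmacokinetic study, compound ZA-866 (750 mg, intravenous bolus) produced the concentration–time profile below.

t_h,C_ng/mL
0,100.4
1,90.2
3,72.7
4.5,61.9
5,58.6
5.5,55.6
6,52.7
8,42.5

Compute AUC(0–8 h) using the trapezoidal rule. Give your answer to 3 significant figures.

AUC = 540 ng/mL·h

Trapezoidal AUC_0→8:
  [0→1]: (100.4+90.2)/2 × 1 = 95.3
  [1→3]: (90.2+72.7)/2 × 2 = 162.9
  [3→4.5]: (72.7+61.9)/2 × 1.5 = 100.95
  [4.5→5]: (61.9+58.6)/2 × 0.5 = 30.125
  [5→5.5]: (58.6+55.6)/2 × 0.5 = 28.55
  [5.5→6]: (55.6+52.7)/2 × 0.5 = 27.075
  [6→8]: (52.7+42.5)/2 × 2 = 95.2
  Sum = 540.1 ng/mL·h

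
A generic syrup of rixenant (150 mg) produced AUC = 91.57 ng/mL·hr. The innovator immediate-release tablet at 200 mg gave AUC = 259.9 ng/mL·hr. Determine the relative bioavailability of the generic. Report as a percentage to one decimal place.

F_rel = (AUC_test/D_test) / (AUC_ref/D_ref)
      = (91.57/150) / (259.9/200)
      = 0.610467 / 1.2995 = 0.4698 = 46.98%

F_rel = 47.0%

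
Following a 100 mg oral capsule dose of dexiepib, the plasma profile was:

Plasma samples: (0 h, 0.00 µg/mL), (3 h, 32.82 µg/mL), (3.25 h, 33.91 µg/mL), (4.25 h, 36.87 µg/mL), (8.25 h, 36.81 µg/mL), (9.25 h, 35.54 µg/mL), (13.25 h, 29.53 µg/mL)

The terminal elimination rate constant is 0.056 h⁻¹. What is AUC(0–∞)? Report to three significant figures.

Trapezoidal AUC_0→13.25:
  [0→3]: (0.00+32.82)/2 × 3 = 49.23
  [3→3.25]: (32.82+33.91)/2 × 0.25 = 8.34125
  [3.25→4.25]: (33.91+36.87)/2 × 1 = 35.39
  [4.25→8.25]: (36.87+36.81)/2 × 4 = 147.36
  [8.25→9.25]: (36.81+35.54)/2 × 1 = 36.175
  [9.25→13.25]: (35.54+29.53)/2 × 4 = 130.14
  Sum = 406.63625 µg/mL·h
Extrapolated tail: C_last / k_e = 29.53 / 0.056 = 527.321
AUC_0→∞ = 406.63625 + 527.321 = 933.95725 µg/mL·h

AUC = 934 µg/mL·h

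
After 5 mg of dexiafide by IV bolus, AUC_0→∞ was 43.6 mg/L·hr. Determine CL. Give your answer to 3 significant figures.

CL = 0.115 L/hr

CL = Dose_iv / AUC_0→∞
   = 5 / 43.6 = 0.114679 L/hr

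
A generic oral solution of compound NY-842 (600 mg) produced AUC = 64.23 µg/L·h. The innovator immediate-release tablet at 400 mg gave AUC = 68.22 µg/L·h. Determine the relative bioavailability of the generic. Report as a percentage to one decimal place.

F_rel = 62.8%

F_rel = (AUC_test/D_test) / (AUC_ref/D_ref)
      = (64.23/600) / (68.22/400)
      = 0.10705 / 0.17055 = 0.6277 = 62.77%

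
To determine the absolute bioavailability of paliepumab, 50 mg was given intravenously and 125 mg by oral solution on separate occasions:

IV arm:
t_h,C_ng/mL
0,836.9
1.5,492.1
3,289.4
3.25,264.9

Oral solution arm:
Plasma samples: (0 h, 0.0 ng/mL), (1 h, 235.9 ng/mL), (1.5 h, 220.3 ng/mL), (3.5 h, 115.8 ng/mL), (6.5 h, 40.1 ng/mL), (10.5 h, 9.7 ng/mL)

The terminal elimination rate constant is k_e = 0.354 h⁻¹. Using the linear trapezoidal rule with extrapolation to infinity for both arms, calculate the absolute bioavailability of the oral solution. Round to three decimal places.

Trapezoidal AUC_0→3.25 (IV):
  [0→1.5]: (836.9+492.1)/2 × 1.5 = 996.75
  [1.5→3]: (492.1+289.4)/2 × 1.5 = 586.125
  [3→3.25]: (289.4+264.9)/2 × 0.25 = 69.2875
  Sum = 1652.1625 ng/mL·h
IV tail: 264.9/0.354 = 748.305; AUC_iv,0→∞ = 1652.1625 + 748.305 = 2400.4675 ng/mL·h
Trapezoidal AUC_0→10.5 (oral solution):
  [0→1]: (0.0+235.9)/2 × 1 = 117.95
  [1→1.5]: (235.9+220.3)/2 × 0.5 = 114.05
  [1.5→3.5]: (220.3+115.8)/2 × 2 = 336.1
  [3.5→6.5]: (115.8+40.1)/2 × 3 = 233.85
  [6.5→10.5]: (40.1+9.7)/2 × 4 = 99.6
  Sum = 901.55 ng/mL·h
oral solution tail: 9.7/0.354 = 27.401; AUC_ev,0→∞ = 901.55 + 27.401 = 928.951 ng/mL·h
F = (AUC_ev/D_ev)/(AUC_iv/D_iv) = (928.951/125)/(2400.4675/50) = 7.431608/48.00935 = 0.1548

F = 0.155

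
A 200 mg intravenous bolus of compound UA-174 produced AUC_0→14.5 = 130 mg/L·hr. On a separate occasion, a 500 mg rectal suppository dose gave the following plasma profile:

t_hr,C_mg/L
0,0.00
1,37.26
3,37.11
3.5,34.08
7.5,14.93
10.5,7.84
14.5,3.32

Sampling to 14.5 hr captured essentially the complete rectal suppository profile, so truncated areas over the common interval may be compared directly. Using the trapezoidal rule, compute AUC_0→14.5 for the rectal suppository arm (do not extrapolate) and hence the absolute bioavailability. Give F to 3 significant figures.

Trapezoidal AUC_0→14.5 (rectal suppository):
  [0→1]: (0.00+37.26)/2 × 1 = 18.63
  [1→3]: (37.26+37.11)/2 × 2 = 74.37
  [3→3.5]: (37.11+34.08)/2 × 0.5 = 17.7975
  [3.5→7.5]: (34.08+14.93)/2 × 4 = 98.02
  [7.5→10.5]: (14.93+7.84)/2 × 3 = 34.155
  [10.5→14.5]: (7.84+3.32)/2 × 4 = 22.32
  Sum = 265.2925 mg/L·hr
F = (AUC_ev/D_ev)/(AUC_iv/D_iv) = (265.2925/500)/(130/200) = 0.530585/0.65 = 0.8163

F = 0.816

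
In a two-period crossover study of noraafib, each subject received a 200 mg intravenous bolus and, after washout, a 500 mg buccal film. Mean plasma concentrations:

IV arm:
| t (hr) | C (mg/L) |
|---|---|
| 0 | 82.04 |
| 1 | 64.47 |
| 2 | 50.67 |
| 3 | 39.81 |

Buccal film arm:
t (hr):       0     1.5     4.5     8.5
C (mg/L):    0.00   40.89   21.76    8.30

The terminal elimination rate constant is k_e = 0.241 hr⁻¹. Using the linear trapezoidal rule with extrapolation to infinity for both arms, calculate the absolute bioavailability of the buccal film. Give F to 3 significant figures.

Trapezoidal AUC_0→3 (IV):
  [0→1]: (82.04+64.47)/2 × 1 = 73.255
  [1→2]: (64.47+50.67)/2 × 1 = 57.57
  [2→3]: (50.67+39.81)/2 × 1 = 45.24
  Sum = 176.065 mg/L·hr
IV tail: 39.81/0.241 = 165.187; AUC_iv,0→∞ = 176.065 + 165.187 = 341.252 mg/L·hr
Trapezoidal AUC_0→8.5 (buccal film):
  [0→1.5]: (0.00+40.89)/2 × 1.5 = 30.6675
  [1.5→4.5]: (40.89+21.76)/2 × 3 = 93.975
  [4.5→8.5]: (21.76+8.30)/2 × 4 = 60.12
  Sum = 184.7625 mg/L·hr
buccal film tail: 8.30/0.241 = 34.440; AUC_ev,0→∞ = 184.7625 + 34.440 = 219.2025 mg/L·hr
F = (AUC_ev/D_ev)/(AUC_iv/D_iv) = (219.2025/500)/(341.252/200) = 0.438405/1.70626 = 0.2569

F = 0.257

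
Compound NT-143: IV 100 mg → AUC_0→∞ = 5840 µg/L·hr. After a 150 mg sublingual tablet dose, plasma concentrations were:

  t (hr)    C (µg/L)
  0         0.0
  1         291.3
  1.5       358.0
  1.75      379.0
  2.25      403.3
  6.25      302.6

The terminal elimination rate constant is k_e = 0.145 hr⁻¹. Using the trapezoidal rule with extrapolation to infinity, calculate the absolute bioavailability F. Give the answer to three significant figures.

Trapezoidal AUC_0→6.25 (sublingual tablet):
  [0→1]: (0.0+291.3)/2 × 1 = 145.65
  [1→1.5]: (291.3+358.0)/2 × 0.5 = 162.325
  [1.5→1.75]: (358.0+379.0)/2 × 0.25 = 92.125
  [1.75→2.25]: (379.0+403.3)/2 × 0.5 = 195.575
  [2.25→6.25]: (403.3+302.6)/2 × 4 = 1411.8
  Sum = 2007.475 µg/L·hr
Tail: C_last/k_e = 302.6/0.145 = 2086.897
AUC_0→∞ (sublingual tablet) = 2007.475 + 2086.897 = 4094.372 µg/L·hr
F = (AUC_ev/D_ev)/(AUC_iv/D_iv) = (4094.372/150)/(5840/100) = 27.2958/58.4 = 0.4674

F = 0.467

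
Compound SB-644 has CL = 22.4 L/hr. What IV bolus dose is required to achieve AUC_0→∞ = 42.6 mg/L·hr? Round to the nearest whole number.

Dose_iv = CL × AUC_0→∞
     = 22.4 × 42.6 = 954.24 mg

Dose = 954 mg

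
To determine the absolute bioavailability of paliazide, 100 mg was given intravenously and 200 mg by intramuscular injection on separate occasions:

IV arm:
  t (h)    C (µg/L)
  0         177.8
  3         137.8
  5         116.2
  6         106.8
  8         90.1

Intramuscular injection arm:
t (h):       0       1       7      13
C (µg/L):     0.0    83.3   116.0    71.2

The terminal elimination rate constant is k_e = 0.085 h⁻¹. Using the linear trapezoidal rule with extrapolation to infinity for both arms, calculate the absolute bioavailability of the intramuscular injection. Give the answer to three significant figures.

F = 0.486

Trapezoidal AUC_0→8 (IV):
  [0→3]: (177.8+137.8)/2 × 3 = 473.4
  [3→5]: (137.8+116.2)/2 × 2 = 254.0
  [5→6]: (116.2+106.8)/2 × 1 = 111.5
  [6→8]: (106.8+90.1)/2 × 2 = 196.9
  Sum = 1035.8 µg/L·h
IV tail: 90.1/0.085 = 1060.000; AUC_iv,0→∞ = 1035.8 + 1060.000 = 2095.8 µg/L·h
Trapezoidal AUC_0→13 (intramuscular injection):
  [0→1]: (0.0+83.3)/2 × 1 = 41.65
  [1→7]: (83.3+116.0)/2 × 6 = 597.9
  [7→13]: (116.0+71.2)/2 × 6 = 561.6
  Sum = 1201.15 µg/L·h
intramuscular injection tail: 71.2/0.085 = 837.647; AUC_ev,0→∞ = 1201.15 + 837.647 = 2038.797 µg/L·h
F = (AUC_ev/D_ev)/(AUC_iv/D_iv) = (2038.797/200)/(2095.8/100) = 10.193985/20.958 = 0.4864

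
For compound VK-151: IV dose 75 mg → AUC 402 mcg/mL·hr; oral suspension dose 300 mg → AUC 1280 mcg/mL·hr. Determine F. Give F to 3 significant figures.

F = (AUC_ev / D_ev) / (AUC_iv / D_iv)
  = (1280/300) / (402/75)
  = 4.26667 / 5.36 = 0.7960

F = 0.796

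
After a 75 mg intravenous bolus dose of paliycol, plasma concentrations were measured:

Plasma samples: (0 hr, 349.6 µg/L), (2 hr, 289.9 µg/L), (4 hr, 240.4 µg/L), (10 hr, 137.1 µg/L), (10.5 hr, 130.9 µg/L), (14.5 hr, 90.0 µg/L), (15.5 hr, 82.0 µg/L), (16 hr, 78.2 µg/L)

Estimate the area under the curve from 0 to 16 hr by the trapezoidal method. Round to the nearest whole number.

Trapezoidal AUC_0→16:
  [0→2]: (349.6+289.9)/2 × 2 = 639.5
  [2→4]: (289.9+240.4)/2 × 2 = 530.3
  [4→10]: (240.4+137.1)/2 × 6 = 1132.5
  [10→10.5]: (137.1+130.9)/2 × 0.5 = 67.0
  [10.5→14.5]: (130.9+90.0)/2 × 4 = 441.8
  [14.5→15.5]: (90.0+82.0)/2 × 1 = 86.0
  [15.5→16]: (82.0+78.2)/2 × 0.5 = 40.05
  Sum = 2937.15 µg/L·hr

AUC = 2937 µg/L·hr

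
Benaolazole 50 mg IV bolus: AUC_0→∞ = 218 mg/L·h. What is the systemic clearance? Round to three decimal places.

CL = 0.229 L/h

CL = Dose_iv / AUC_0→∞
   = 50 / 218 = 0.229358 L/h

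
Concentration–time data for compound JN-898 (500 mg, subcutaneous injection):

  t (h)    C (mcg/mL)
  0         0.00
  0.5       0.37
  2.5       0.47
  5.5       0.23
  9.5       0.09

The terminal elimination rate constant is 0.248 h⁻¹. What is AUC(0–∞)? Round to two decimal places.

AUC = 2.99 mcg/mL·h

Trapezoidal AUC_0→9.5:
  [0→0.5]: (0.00+0.37)/2 × 0.5 = 0.0925
  [0.5→2.5]: (0.37+0.47)/2 × 2 = 0.84
  [2.5→5.5]: (0.47+0.23)/2 × 3 = 1.05
  [5.5→9.5]: (0.23+0.09)/2 × 4 = 0.64
  Sum = 2.6225 mcg/mL·h
Extrapolated tail: C_last / k_e = 0.09 / 0.248 = 0.363
AUC_0→∞ = 2.6225 + 0.363 = 2.9855 mcg/mL·h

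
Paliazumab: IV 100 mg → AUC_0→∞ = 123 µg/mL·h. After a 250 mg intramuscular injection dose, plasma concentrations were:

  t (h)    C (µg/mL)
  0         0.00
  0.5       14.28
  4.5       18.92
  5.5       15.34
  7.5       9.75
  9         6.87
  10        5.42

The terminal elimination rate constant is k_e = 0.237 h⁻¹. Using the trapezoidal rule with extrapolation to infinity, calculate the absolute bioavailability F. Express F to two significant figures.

F = 0.50

Trapezoidal AUC_0→10 (intramuscular injection):
  [0→0.5]: (0.00+14.28)/2 × 0.5 = 3.57
  [0.5→4.5]: (14.28+18.92)/2 × 4 = 66.4
  [4.5→5.5]: (18.92+15.34)/2 × 1 = 17.13
  [5.5→7.5]: (15.34+9.75)/2 × 2 = 25.09
  [7.5→9]: (9.75+6.87)/2 × 1.5 = 12.465
  [9→10]: (6.87+5.42)/2 × 1 = 6.145
  Sum = 130.8 µg/mL·h
Tail: C_last/k_e = 5.42/0.237 = 22.869
AUC_0→∞ (intramuscular injection) = 130.8 + 22.869 = 153.669 µg/mL·h
F = (AUC_ev/D_ev)/(AUC_iv/D_iv) = (153.669/250)/(123/100) = 0.614676/1.23 = 0.4997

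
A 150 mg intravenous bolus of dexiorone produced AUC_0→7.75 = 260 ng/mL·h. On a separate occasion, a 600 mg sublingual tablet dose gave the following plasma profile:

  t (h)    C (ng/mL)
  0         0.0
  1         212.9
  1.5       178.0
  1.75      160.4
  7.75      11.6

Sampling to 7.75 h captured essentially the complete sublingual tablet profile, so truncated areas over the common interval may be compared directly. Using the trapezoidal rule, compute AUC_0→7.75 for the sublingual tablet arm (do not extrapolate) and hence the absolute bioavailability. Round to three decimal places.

F = 0.733

Trapezoidal AUC_0→7.75 (sublingual tablet):
  [0→1]: (0.0+212.9)/2 × 1 = 106.45
  [1→1.5]: (212.9+178.0)/2 × 0.5 = 97.725
  [1.5→1.75]: (178.0+160.4)/2 × 0.25 = 42.3
  [1.75→7.75]: (160.4+11.6)/2 × 6 = 516.0
  Sum = 762.475 ng/mL·h
F = (AUC_ev/D_ev)/(AUC_iv/D_iv) = (762.475/600)/(260/150) = 1.27079/1.73333 = 0.7331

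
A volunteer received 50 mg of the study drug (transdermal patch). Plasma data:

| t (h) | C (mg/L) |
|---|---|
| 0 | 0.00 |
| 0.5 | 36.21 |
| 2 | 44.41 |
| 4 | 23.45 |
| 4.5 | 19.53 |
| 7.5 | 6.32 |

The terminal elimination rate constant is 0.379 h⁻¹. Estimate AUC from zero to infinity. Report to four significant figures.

Trapezoidal AUC_0→7.5:
  [0→0.5]: (0.00+36.21)/2 × 0.5 = 9.0525
  [0.5→2]: (36.21+44.41)/2 × 1.5 = 60.465
  [2→4]: (44.41+23.45)/2 × 2 = 67.86
  [4→4.5]: (23.45+19.53)/2 × 0.5 = 10.745
  [4.5→7.5]: (19.53+6.32)/2 × 3 = 38.775
  Sum = 186.8975 mg/L·h
Extrapolated tail: C_last / k_e = 6.32 / 0.379 = 16.675
AUC_0→∞ = 186.8975 + 16.675 = 203.5725 mg/L·h

AUC = 203.6 mg/L·h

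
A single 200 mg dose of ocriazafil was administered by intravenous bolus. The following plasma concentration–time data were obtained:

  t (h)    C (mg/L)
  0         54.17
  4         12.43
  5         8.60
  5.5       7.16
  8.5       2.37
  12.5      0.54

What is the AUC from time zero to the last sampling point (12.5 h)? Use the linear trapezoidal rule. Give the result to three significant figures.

AUC = 168 mg/L·h

Trapezoidal AUC_0→12.5:
  [0→4]: (54.17+12.43)/2 × 4 = 133.2
  [4→5]: (12.43+8.60)/2 × 1 = 10.515
  [5→5.5]: (8.60+7.16)/2 × 0.5 = 3.94
  [5.5→8.5]: (7.16+2.37)/2 × 3 = 14.295
  [8.5→12.5]: (2.37+0.54)/2 × 4 = 5.82
  Sum = 167.77 mg/L·h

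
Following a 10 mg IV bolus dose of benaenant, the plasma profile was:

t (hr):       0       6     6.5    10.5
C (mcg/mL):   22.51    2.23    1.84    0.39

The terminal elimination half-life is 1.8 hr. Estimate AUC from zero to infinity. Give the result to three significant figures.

AUC = 80.7 mcg/mL·hr

Trapezoidal AUC_0→10.5:
  [0→6]: (22.51+2.23)/2 × 6 = 74.22
  [6→6.5]: (2.23+1.84)/2 × 0.5 = 1.0175
  [6.5→10.5]: (1.84+0.39)/2 × 4 = 4.46
  Sum = 79.6975 mcg/mL·hr
k_e = ln2 / t½ = 0.693147 / 1.8 = 0.3851 hr^-1
Extrapolated tail: C_last / k_e = 0.39 / 0.3851 = 1.013
AUC_0→∞ = 79.6975 + 1.013 = 80.7105 mcg/mL·hr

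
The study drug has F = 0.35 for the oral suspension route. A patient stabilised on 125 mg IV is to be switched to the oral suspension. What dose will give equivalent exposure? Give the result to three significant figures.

For equal systemic exposure: F × D_ev = D_iv
D_ev = D_iv / F = 125 / 0.35 = 357.143 mg

D_oral = 357 mg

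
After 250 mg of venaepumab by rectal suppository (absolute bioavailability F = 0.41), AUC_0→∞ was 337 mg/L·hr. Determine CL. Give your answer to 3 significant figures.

CL = F × Dose / AUC_0→∞
   = 0.41 × 250 / 337 = 0.304154 L/hr

CL = 0.304 L/hr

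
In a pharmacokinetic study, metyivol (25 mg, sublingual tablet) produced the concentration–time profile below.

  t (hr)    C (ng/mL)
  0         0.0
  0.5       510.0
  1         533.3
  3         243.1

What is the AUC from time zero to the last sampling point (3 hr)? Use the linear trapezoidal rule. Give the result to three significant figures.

Trapezoidal AUC_0→3:
  [0→0.5]: (0.0+510.0)/2 × 0.5 = 127.5
  [0.5→1]: (510.0+533.3)/2 × 0.5 = 260.825
  [1→3]: (533.3+243.1)/2 × 2 = 776.4
  Sum = 1164.725 ng/mL·hr

AUC = 1160 ng/mL·hr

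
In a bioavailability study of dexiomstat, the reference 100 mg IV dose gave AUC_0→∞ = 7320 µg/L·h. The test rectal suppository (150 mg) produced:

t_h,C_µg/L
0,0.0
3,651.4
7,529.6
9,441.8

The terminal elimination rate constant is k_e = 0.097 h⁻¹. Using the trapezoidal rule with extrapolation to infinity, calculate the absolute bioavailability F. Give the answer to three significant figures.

F = 0.807

Trapezoidal AUC_0→9 (rectal suppository):
  [0→3]: (0.0+651.4)/2 × 3 = 977.1
  [3→7]: (651.4+529.6)/2 × 4 = 2362.0
  [7→9]: (529.6+441.8)/2 × 2 = 971.4
  Sum = 4310.5 µg/L·h
Tail: C_last/k_e = 441.8/0.097 = 4554.639
AUC_0→∞ (rectal suppository) = 4310.5 + 4554.639 = 8865.139 µg/L·h
F = (AUC_ev/D_ev)/(AUC_iv/D_iv) = (8865.139/150)/(7320/100) = 59.1009/73.2 = 0.8074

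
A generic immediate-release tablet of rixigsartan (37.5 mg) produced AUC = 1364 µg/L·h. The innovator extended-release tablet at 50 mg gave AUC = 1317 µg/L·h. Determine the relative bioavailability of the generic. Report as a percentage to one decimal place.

F_rel = (AUC_test/D_test) / (AUC_ref/D_ref)
      = (1364/37.5) / (1317/50)
      = 36.3733 / 26.34 = 1.3809 = 138.09%

F_rel = 138.1%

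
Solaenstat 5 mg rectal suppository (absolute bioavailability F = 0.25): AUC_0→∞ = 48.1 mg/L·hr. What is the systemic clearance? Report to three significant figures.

CL = F × Dose / AUC_0→∞
   = 0.25 × 5 / 48.1 = 0.0259875 L/hr

CL = 0.0260 L/hr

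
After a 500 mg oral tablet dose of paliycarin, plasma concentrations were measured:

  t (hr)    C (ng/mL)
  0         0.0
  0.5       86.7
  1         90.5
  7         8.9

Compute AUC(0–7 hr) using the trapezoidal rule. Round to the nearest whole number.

AUC = 364 ng/mL·hr

Trapezoidal AUC_0→7:
  [0→0.5]: (0.0+86.7)/2 × 0.5 = 21.675
  [0.5→1]: (86.7+90.5)/2 × 0.5 = 44.3
  [1→7]: (90.5+8.9)/2 × 6 = 298.2
  Sum = 364.175 ng/mL·hr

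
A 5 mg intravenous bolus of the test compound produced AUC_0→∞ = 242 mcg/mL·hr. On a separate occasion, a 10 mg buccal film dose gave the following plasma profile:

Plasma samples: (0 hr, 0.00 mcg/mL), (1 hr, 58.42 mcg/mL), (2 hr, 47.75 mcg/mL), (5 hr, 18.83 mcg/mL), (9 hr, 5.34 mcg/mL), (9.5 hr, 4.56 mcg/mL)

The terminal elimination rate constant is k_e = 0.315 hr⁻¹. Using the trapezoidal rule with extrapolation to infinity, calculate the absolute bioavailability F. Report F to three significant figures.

Trapezoidal AUC_0→9.5 (buccal film):
  [0→1]: (0.00+58.42)/2 × 1 = 29.21
  [1→2]: (58.42+47.75)/2 × 1 = 53.085
  [2→5]: (47.75+18.83)/2 × 3 = 99.87
  [5→9]: (18.83+5.34)/2 × 4 = 48.34
  [9→9.5]: (5.34+4.56)/2 × 0.5 = 2.475
  Sum = 232.98 mcg/mL·hr
Tail: C_last/k_e = 4.56/0.315 = 14.476
AUC_0→∞ (buccal film) = 232.98 + 14.476 = 247.456 mcg/mL·hr
F = (AUC_ev/D_ev)/(AUC_iv/D_iv) = (247.456/10)/(242/5) = 24.7456/48.4 = 0.5113

F = 0.511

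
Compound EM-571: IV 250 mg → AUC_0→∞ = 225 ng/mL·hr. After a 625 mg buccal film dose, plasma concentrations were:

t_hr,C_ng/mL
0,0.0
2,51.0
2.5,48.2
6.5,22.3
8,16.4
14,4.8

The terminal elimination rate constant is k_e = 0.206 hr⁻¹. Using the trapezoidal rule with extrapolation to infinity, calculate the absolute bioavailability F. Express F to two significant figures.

Trapezoidal AUC_0→14 (buccal film):
  [0→2]: (0.0+51.0)/2 × 2 = 51.0
  [2→2.5]: (51.0+48.2)/2 × 0.5 = 24.8
  [2.5→6.5]: (48.2+22.3)/2 × 4 = 141.0
  [6.5→8]: (22.3+16.4)/2 × 1.5 = 29.025
  [8→14]: (16.4+4.8)/2 × 6 = 63.6
  Sum = 309.425 ng/mL·hr
Tail: C_last/k_e = 4.8/0.206 = 23.301
AUC_0→∞ (buccal film) = 309.425 + 23.301 = 332.726 ng/mL·hr
F = (AUC_ev/D_ev)/(AUC_iv/D_iv) = (332.726/625)/(225/250) = 0.5323616/0.9 = 0.5915

F = 0.59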